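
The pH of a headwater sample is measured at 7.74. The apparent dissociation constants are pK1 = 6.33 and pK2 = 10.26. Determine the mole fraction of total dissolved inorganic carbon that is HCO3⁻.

α₁ = 1 / (1 + [H⁺]/K1 + K2/[H⁺]) = 1 / (1 + 10^-1.41 + 10^-2.52)
   = 1 / (1 + 0.038905 + 0.0030200) = 1/1.0419 = 0.9598

α₁ = 0.960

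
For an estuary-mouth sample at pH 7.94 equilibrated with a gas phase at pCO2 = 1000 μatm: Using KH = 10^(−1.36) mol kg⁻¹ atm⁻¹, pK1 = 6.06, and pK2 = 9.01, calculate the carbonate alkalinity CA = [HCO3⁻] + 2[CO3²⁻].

CA = 3.87 mmol/kg

[CO2*] = KH · pCO2 = 10^(−1.36) × 1000×10^-6 = 4.365×10^-5 mol/kg
α₀ = 1/(1 + K1/[H⁺] + K1K2/[H⁺]²) = 1/(1 + 10^+1.88 + 10^+0.81) = 0.01200
DIC = [CO2*]/α₀ = 4.365×10^-5 / 0.01200 = 3.637 mmol/kg
CA = (α₁ + 2α₂)·DIC = (0.9105 + 2×0.07750) × 3.637 = 3.87 mmol/kg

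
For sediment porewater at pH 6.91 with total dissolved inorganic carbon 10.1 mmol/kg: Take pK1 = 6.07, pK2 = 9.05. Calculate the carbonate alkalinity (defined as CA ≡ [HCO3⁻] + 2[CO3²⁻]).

CA = [HCO3⁻] + 2[CO3²⁻] = (α₁ + 2α₂)·DIC
At pH 6.91: [H⁺]/K1 = 10^-0.84 = 0.14454, K2/[H⁺] = 10^-2.14 = 0.0072444
α₁ = 1/(1 + 0.14454 + 0.0072444) = 1/1.1518 = 0.8682; α₂ = α₁·K2/[H⁺] = 0.006290
α₁ + 2α₂ = 0.8808
CA = 0.8808 × 10.1 = 8.90 mmol/kg

CA = 8.90 mmol/kg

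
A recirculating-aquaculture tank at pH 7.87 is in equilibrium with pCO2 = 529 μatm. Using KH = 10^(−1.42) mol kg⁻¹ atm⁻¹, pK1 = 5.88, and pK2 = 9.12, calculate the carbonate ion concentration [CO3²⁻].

[CO3²⁻] = 0.111 mmol/kg

[CO2*] = KH · pCO2 = 10^(−1.42) × 529×10^-6 = 2.011×10^-5 mol/kg
α₀ = 1/(1 + K1/[H⁺] + K1K2/[H⁺]²) = 1/(1 + 10^+1.99 + 10^+0.74) = 0.009595
DIC = [CO2*]/α₀ = 2.011×10^-5 / 0.009595 = 2.096 mmol/kg
[CO3²⁻] = α₂·DIC; α₂ = 0.05273, so [CO3²⁻] = 0.05273 × 2.096 = 0.111 mmol/kg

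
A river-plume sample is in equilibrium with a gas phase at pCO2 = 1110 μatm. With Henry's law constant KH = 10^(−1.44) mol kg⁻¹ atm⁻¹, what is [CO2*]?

KH = 10^(−1.44) = 3.631×10^-2 mol kg⁻¹ atm⁻¹
[CO2*] = KH · pCO2 = 3.631×10^-2 × 1110×10^-6 atm = 4.03×10^-5 mol/kg

[CO2*] = 40.3 μmol/kg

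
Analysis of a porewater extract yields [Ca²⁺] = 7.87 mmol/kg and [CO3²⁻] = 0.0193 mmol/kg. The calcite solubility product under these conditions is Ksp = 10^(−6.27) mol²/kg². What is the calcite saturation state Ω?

Ω = 0.283

Ksp = 10^(−6.27) = 5.370×10^-7
Ω = [Ca²⁺][CO3²⁻]/Ksp = (7.87×10^-3)(0.0193×10^-3) / 5.370×10^-7 = 0.283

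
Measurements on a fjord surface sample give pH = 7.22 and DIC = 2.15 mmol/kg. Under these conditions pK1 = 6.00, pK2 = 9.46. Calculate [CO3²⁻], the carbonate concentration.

[CO3²⁻] = 11.6 μmol/kg

α₂ = 1 / (1 + [H⁺]/K2 + [H⁺]²/(K1K2)) = 1 / (1 + 10^+2.24 + 10^+1.02)
   = 1 / (1 + 173.78 + 10.471) = 1/185.25 = 0.005398
[CO3²⁻] = α₂ × DIC = 0.005398 × 2.15 = 0.0116 mmol/kg = 11.6 μmol/kg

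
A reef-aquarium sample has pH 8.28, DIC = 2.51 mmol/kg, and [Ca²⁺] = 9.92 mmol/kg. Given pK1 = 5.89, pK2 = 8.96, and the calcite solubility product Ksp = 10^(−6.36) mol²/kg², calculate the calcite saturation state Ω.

α₂ = 1 / (1 + [H⁺]/K2 + [H⁺]²/(K1K2)) = 1 / (1 + 10^+0.68 + 10^-1.71)
   = 1 / (1 + 4.7863 + 0.019498) = 1/5.8058 = 0.1722
[CO3²⁻] = α₂ × DIC = 0.1722 × 2.51 = 0.4323 mmol/kg
Ksp = 10^(−6.36) = 4.365×10^-7
Ω = [Ca²⁺][CO3²⁻]/Ksp = (9.92×10^-3)(4.323×10^-4) / 4.365×10^-7 = 9.82

Ω = 9.82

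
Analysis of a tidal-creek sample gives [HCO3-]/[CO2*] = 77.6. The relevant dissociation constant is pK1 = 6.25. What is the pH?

From K1 = [H⁺][HCO3-]/[CO2*]:  pH = pK1 + log₁₀([HCO3-]/[CO2*])
log₁₀(77.6) = +1.890
pH = 6.25 + (+1.890) = 8.14

pH = 8.14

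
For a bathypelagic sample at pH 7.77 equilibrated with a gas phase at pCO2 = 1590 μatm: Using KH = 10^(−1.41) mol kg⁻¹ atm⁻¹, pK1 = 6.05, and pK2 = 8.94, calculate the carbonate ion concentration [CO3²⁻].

[CO3²⁻] = 0.219 mmol/kg

[CO2*] = KH · pCO2 = 10^(−1.41) × 1590×10^-6 = 6.186×10^-5 mol/kg
α₀ = 1/(1 + K1/[H⁺] + K1K2/[H⁺]²) = 1/(1 + 10^+1.72 + 10^+0.55) = 0.01753
DIC = [CO2*]/α₀ = 6.186×10^-5 / 0.01753 = 3.528 mmol/kg
[CO3²⁻] = α₂·DIC; α₂ = 0.06222, so [CO3²⁻] = 0.06222 × 3.528 = 0.219 mmol/kg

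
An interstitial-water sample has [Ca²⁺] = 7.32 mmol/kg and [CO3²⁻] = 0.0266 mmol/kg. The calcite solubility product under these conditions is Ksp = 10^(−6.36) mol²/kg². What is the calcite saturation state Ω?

Ksp = 10^(−6.36) = 4.365×10^-7
Ω = [Ca²⁺][CO3²⁻]/Ksp = (7.32×10^-3)(0.0266×10^-3) / 4.365×10^-7 = 0.446

Ω = 0.446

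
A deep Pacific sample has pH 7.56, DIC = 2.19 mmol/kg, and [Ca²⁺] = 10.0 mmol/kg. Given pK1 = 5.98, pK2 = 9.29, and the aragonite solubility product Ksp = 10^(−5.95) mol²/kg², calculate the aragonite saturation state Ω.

Ω = 0.348

α₂ = 1 / (1 + [H⁺]/K2 + [H⁺]²/(K1K2)) = 1 / (1 + 10^+1.73 + 10^+0.15)
   = 1 / (1 + 53.703 + 1.4125) = 1/56.116 = 0.01782
[CO3²⁻] = α₂ × DIC = 0.01782 × 2.19 = 0.03903 mmol/kg
Ksp = 10^(−5.95) = 1.122×10^-6
Ω = [Ca²⁺][CO3²⁻]/Ksp = (10.0×10^-3)(3.903×10^-5) / 1.122×10^-6 = 0.348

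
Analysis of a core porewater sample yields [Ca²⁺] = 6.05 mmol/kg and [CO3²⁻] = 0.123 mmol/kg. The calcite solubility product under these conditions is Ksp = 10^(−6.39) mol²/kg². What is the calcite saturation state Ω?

Ksp = 10^(−6.39) = 4.074×10^-7
Ω = [Ca²⁺][CO3²⁻]/Ksp = (6.05×10^-3)(0.123×10^-3) / 4.074×10^-7 = 1.83

Ω = 1.83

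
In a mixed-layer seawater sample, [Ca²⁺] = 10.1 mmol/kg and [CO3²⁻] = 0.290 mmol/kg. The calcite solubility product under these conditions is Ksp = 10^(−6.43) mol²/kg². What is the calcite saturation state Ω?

Ω = 7.88

Ksp = 10^(−6.43) = 3.715×10^-7
Ω = [Ca²⁺][CO3²⁻]/Ksp = (10.1×10^-3)(0.290×10^-3) / 3.715×10^-7 = 7.88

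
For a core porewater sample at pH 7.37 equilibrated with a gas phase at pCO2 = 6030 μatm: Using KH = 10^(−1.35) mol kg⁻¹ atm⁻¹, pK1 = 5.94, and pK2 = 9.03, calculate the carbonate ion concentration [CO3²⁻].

[CO3²⁻] = 0.159 mmol/kg

[CO2*] = KH · pCO2 = 10^(−1.35) × 6030×10^-6 = 2.694×10^-4 mol/kg
α₀ = 1/(1 + K1/[H⁺] + K1K2/[H⁺]²) = 1/(1 + 10^+1.43 + 10^-0.23) = 0.03508
DIC = [CO2*]/α₀ = 2.694×10^-4 / 0.03508 = 7.678 mmol/kg
[CO3²⁻] = α₂·DIC; α₂ = 0.02066, so [CO3²⁻] = 0.02066 × 7.678 = 0.159 mmol/kg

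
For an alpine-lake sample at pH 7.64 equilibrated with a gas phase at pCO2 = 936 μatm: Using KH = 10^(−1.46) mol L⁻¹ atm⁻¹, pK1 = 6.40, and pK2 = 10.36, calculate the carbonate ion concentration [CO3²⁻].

[CO3²⁻] = 1.07 μmol/L

[CO2*] = KH · pCO2 = 10^(−1.46) × 936×10^-6 = 3.245×10^-5 mol/L
α₀ = 1/(1 + K1/[H⁺] + K1K2/[H⁺]²) = 1/(1 + 10^+1.24 + 10^-1.48) = 0.05431
DIC = [CO2*]/α₀ = 3.245×10^-5 / 0.05431 = 0.5975 mmol/L
[CO3²⁻] = α₂·DIC; α₂ = 0.001799, so [CO3²⁻] = 0.001799 × 0.5975 = 0.00107 mmol/L = 1.07 μmol/L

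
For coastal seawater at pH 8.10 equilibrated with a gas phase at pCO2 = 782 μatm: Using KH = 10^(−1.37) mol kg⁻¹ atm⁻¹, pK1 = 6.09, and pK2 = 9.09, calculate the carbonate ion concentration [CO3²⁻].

[CO3²⁻] = 0.349 mmol/kg

[CO2*] = KH · pCO2 = 10^(−1.37) × 782×10^-6 = 3.336×10^-5 mol/kg
α₀ = 1/(1 + K1/[H⁺] + K1K2/[H⁺]²) = 1/(1 + 10^+2.01 + 10^+1.02) = 0.008787
DIC = [CO2*]/α₀ = 3.336×10^-5 / 0.008787 = 3.796 mmol/kg
[CO3²⁻] = α₂·DIC; α₂ = 0.09201, so [CO3²⁻] = 0.09201 × 3.796 = 0.349 mmol/kg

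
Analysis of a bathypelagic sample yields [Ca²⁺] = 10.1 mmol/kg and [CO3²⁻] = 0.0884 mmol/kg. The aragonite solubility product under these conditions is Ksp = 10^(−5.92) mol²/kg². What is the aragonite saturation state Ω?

Ω = 0.743

Ksp = 10^(−5.92) = 1.202×10^-6
Ω = [Ca²⁺][CO3²⁻]/Ksp = (10.1×10^-3)(0.0884×10^-3) / 1.202×10^-6 = 0.743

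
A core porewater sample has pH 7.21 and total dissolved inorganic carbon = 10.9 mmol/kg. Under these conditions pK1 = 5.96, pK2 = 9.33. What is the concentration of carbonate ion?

α₂ = 1 / (1 + [H⁺]/K2 + [H⁺]²/(K1K2)) = 1 / (1 + 10^+2.12 + 10^+0.87)
   = 1 / (1 + 131.83 + 7.4131) = 1/140.24 = 0.007131
[CO3²⁻] = α₂ × DIC = 0.007131 × 10.9 = 0.0777 mmol/kg

[CO3²⁻] = 0.0777 mmol/kg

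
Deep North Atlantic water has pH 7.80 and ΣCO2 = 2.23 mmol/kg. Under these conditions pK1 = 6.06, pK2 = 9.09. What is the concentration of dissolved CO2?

α₀ = 1 / (1 + K1/[H⁺] + K1K2/[H⁺]²) = 1 / (1 + 10^+1.74 + 10^+0.45)
   = 1 / (1 + 54.954 + 2.8184) = 1/58.772 = 0.01701
[CO2*] = α₀ × DIC = 0.01701 × 2.23 = 0.0379 mmol/kg

[CO2*] = 0.0379 mmol/kg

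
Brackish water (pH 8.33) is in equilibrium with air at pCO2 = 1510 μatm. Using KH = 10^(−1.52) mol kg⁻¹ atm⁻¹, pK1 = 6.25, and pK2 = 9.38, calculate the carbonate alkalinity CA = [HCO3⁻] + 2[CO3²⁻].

CA = 6.46 mmol/kg

[CO2*] = KH · pCO2 = 10^(−1.52) × 1510×10^-6 = 4.560×10^-5 mol/kg
α₀ = 1/(1 + K1/[H⁺] + K1K2/[H⁺]²) = 1/(1 + 10^+2.08 + 10^+1.03) = 0.007579
DIC = [CO2*]/α₀ = 4.560×10^-5 / 0.007579 = 6.017 mmol/kg
CA = (α₁ + 2α₂)·DIC = (0.9112 + 2×0.08121) × 6.017 = 6.46 mmol/kg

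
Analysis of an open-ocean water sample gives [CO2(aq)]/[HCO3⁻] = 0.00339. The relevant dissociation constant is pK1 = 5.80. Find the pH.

pH = 8.27

From K1 = [H⁺][HCO3⁻]/[CO2(aq)]:  pH = pK1 − log₁₀([CO2(aq)]/[HCO3⁻])
log₁₀(0.00339) = -2.470
pH = 5.80 − (-2.470) = 8.27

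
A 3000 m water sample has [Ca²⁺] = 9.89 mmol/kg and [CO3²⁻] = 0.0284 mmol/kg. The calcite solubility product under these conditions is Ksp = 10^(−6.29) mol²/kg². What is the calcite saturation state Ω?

Ω = 0.548

Ksp = 10^(−6.29) = 5.129×10^-7
Ω = [Ca²⁺][CO3²⁻]/Ksp = (9.89×10^-3)(0.0284×10^-3) / 5.129×10^-7 = 0.548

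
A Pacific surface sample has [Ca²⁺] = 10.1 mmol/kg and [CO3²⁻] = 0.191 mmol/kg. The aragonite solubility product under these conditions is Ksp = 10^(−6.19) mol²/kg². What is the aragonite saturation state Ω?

Ksp = 10^(−6.19) = 6.457×10^-7
Ω = [Ca²⁺][CO3²⁻]/Ksp = (10.1×10^-3)(0.191×10^-3) / 6.457×10^-7 = 2.99

Ω = 2.99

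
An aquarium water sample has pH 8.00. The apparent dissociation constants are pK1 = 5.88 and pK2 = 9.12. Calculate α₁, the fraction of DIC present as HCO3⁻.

α₁ = 0.923

α₁ = 1 / (1 + [H⁺]/K1 + K2/[H⁺]) = 1 / (1 + 10^-2.12 + 10^-1.12)
   = 1 / (1 + 0.0075858 + 0.075858) = 1/1.0834 = 0.9230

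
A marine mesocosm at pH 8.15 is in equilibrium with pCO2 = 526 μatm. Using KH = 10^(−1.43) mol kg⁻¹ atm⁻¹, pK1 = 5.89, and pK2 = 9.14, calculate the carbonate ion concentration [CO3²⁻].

[CO2*] = KH · pCO2 = 10^(−1.43) × 526×10^-6 = 1.954×10^-5 mol/kg
α₀ = 1/(1 + K1/[H⁺] + K1K2/[H⁺]²) = 1/(1 + 10^+2.26 + 10^+1.27) = 0.004961
DIC = [CO2*]/α₀ = 1.954×10^-5 / 0.004961 = 3.940 mmol/kg
[CO3²⁻] = α₂·DIC; α₂ = 0.09237, so [CO3²⁻] = 0.09237 × 3.940 = 0.364 mmol/kg

[CO3²⁻] = 0.364 mmol/kg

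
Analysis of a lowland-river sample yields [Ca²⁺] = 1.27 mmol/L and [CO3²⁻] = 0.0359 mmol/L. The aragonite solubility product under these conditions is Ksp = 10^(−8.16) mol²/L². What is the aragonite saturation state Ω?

Ω = 6.59

Ksp = 10^(−8.16) = 6.918×10^-9
Ω = [Ca²⁺][CO3²⁻]/Ksp = (1.27×10^-3)(0.0359×10^-3) / 6.918×10^-9 = 6.59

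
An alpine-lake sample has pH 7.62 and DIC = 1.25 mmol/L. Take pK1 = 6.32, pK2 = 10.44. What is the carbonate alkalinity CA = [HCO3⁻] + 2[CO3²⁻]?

CA = [HCO3⁻] + 2[CO3²⁻] = (α₁ + 2α₂)·DIC
At pH 7.62: [H⁺]/K1 = 10^-1.30 = 0.050119, K2/[H⁺] = 10^-2.82 = 0.0015136
α₁ = 1/(1 + 0.050119 + 0.0015136) = 1/1.0516 = 0.9509; α₂ = α₁·K2/[H⁺] = 0.001439
α₁ + 2α₂ = 0.9538
CA = 0.9538 × 1.25 = 1.19 mmol/L

CA = 1.19 mmol/L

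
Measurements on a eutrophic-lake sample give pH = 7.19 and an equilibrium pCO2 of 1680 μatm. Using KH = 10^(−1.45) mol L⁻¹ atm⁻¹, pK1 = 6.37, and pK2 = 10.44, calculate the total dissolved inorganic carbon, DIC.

[CO2*] = KH · pCO2 = 10^(−1.45) × 1680×10^-6 = 5.961×10^-5 mol/L
α₀ = 1/(1 + K1/[H⁺] + K1K2/[H⁺]²) = 1/(1 + 10^+0.82 + 10^-2.43) = 0.1314
DIC = [CO2*]/α₀ = 5.961×10^-5 / 0.1314 = 0.454 mmol/L

DIC = 0.454 mmol/L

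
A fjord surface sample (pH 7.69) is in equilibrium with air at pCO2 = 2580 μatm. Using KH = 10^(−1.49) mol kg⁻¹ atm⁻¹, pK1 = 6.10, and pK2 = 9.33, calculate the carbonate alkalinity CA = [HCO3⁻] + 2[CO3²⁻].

CA = 3.40 mmol/kg

[CO2*] = KH · pCO2 = 10^(−1.49) × 2580×10^-6 = 8.349×10^-5 mol/kg
α₀ = 1/(1 + K1/[H⁺] + K1K2/[H⁺]²) = 1/(1 + 10^+1.59 + 10^-0.05) = 0.02451
DIC = [CO2*]/α₀ = 8.349×10^-5 / 0.02451 = 3.406 mmol/kg
CA = (α₁ + 2α₂)·DIC = (0.9536 + 2×0.02185) × 3.406 = 3.40 mmol/kg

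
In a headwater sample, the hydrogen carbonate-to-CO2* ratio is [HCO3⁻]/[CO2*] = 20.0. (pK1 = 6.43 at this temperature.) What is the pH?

pH = 7.73

From K1 = [H⁺][HCO3⁻]/[CO2*]:  pH = pK1 + log₁₀([HCO3⁻]/[CO2*])
log₁₀(20.0) = +1.301
pH = 6.43 + (+1.301) = 7.73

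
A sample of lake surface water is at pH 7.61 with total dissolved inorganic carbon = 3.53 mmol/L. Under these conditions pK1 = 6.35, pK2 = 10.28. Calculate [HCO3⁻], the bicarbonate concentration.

α₁ = 1 / (1 + [H⁺]/K1 + K2/[H⁺]) = 1 / (1 + 10^-1.26 + 10^-2.67)
   = 1 / (1 + 0.054954 + 0.0021380) = 1/1.0571 = 0.9460
[HCO3⁻] = α₁ × DIC = 0.9460 × 3.53 = 3.34 mmol/L

[HCO3⁻] = 3.34 mmol/L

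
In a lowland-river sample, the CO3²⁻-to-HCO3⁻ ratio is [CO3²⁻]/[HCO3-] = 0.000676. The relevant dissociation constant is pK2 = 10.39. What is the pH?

pH = 7.22

From K2 = [H⁺][CO3²⁻]/[HCO3-]:  pH = pK2 + log₁₀([CO3²⁻]/[HCO3-])
log₁₀(0.000676) = -3.170
pH = 10.39 + (-3.170) = 7.22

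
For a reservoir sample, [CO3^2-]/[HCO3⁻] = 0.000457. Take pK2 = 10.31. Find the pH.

From K2 = [H⁺][CO3^2-]/[HCO3⁻]:  pH = pK2 + log₁₀([CO3^2-]/[HCO3⁻])
log₁₀(0.000457) = -3.340
pH = 10.31 + (-3.340) = 6.97

pH = 6.97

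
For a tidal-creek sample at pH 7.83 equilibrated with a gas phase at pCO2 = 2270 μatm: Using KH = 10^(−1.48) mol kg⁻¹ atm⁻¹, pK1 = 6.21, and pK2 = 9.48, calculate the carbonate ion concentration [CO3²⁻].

[CO2*] = KH · pCO2 = 10^(−1.48) × 2270×10^-6 = 7.517×10^-5 mol/kg
α₀ = 1/(1 + K1/[H⁺] + K1K2/[H⁺]²) = 1/(1 + 10^+1.62 + 10^-0.03) = 0.02293
DIC = [CO2*]/α₀ = 7.517×10^-5 / 0.02293 = 3.279 mmol/kg
[CO3²⁻] = α₂·DIC; α₂ = 0.02140, so [CO3²⁻] = 0.02140 × 3.279 = 0.0701 mmol/kg

[CO3²⁻] = 0.0701 mmol/kg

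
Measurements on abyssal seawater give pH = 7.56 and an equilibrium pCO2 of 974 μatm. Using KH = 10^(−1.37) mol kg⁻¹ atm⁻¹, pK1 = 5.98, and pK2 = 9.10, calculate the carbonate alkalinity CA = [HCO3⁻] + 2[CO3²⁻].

CA = 1.67 mmol/kg

[CO2*] = KH · pCO2 = 10^(−1.37) × 974×10^-6 = 4.155×10^-5 mol/kg
α₀ = 1/(1 + K1/[H⁺] + K1K2/[H⁺]²) = 1/(1 + 10^+1.58 + 10^+0.04) = 0.02493
DIC = [CO2*]/α₀ = 4.155×10^-5 / 0.02493 = 1.667 mmol/kg
CA = (α₁ + 2α₂)·DIC = (0.9477 + 2×0.02733) × 1.667 = 1.67 mmol/kg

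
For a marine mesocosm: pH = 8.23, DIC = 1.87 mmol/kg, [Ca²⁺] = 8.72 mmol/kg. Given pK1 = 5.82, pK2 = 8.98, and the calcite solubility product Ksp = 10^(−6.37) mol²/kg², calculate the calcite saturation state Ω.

Ω = 5.75

α₂ = 1 / (1 + [H⁺]/K2 + [H⁺]²/(K1K2)) = 1 / (1 + 10^+0.75 + 10^-1.66)
   = 1 / (1 + 5.6234 + 0.021878) = 1/6.6453 = 0.1505
[CO3²⁻] = α₂ × DIC = 0.1505 × 1.87 = 0.2814 mmol/kg
Ksp = 10^(−6.37) = 4.266×10^-7
Ω = [Ca²⁺][CO3²⁻]/Ksp = (8.72×10^-3)(2.814×10^-4) / 4.266×10^-7 = 5.75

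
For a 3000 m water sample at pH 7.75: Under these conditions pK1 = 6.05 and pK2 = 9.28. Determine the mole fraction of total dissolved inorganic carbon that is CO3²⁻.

α₂ = 0.0281

α₂ = 1 / (1 + [H⁺]/K2 + [H⁺]²/(K1K2)) = 1 / (1 + 10^+1.53 + 10^-0.17)
   = 1 / (1 + 33.884 + 0.67608) = 1/35.560 = 0.02812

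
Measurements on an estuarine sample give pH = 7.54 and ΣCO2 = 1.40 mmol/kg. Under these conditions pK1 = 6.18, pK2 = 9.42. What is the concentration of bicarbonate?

α₁ = 1 / (1 + [H⁺]/K1 + K2/[H⁺]) = 1 / (1 + 10^-1.36 + 10^-1.88)
   = 1 / (1 + 0.043652 + 0.013183) = 1/1.0568 = 0.9462
[HCO3⁻] = α₁ × DIC = 0.9462 × 1.40 = 1.32 mmol/kg

[HCO3⁻] = 1.32 mmol/kg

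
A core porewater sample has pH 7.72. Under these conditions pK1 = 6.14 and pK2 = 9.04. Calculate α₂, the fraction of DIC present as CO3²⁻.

α₂ = 1 / (1 + [H⁺]/K2 + [H⁺]²/(K1K2)) = 1 / (1 + 10^+1.32 + 10^-0.26)
   = 1 / (1 + 20.893 + 0.54954) = 1/22.443 = 0.04456

α₂ = 0.0446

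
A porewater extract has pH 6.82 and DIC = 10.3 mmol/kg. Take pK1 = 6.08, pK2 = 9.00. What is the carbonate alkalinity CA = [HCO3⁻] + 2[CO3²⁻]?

CA = 8.78 mmol/kg

CA = [HCO3⁻] + 2[CO3²⁻] = (α₁ + 2α₂)·DIC
At pH 6.82: [H⁺]/K1 = 10^-0.74 = 0.18197, K2/[H⁺] = 10^-2.18 = 0.0066069
α₁ = 1/(1 + 0.18197 + 0.0066069) = 1/1.1886 = 0.8413; α₂ = α₁·K2/[H⁺] = 0.005559
α₁ + 2α₂ = 0.8525
CA = 0.8525 × 10.3 = 8.78 mmol/kg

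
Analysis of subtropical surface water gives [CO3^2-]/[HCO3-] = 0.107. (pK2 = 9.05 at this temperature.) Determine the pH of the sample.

From K2 = [H⁺][CO3^2-]/[HCO3-]:  pH = pK2 + log₁₀([CO3^2-]/[HCO3-])
log₁₀(0.107) = -0.971
pH = 9.05 + (-0.971) = 8.08

pH = 8.08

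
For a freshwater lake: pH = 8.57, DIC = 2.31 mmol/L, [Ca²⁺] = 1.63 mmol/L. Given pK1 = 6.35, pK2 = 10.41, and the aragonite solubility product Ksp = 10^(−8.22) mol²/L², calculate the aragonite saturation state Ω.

Ω = 8.85

α₂ = 1 / (1 + [H⁺]/K2 + [H⁺]²/(K1K2)) = 1 / (1 + 10^+1.84 + 10^-0.38)
   = 1 / (1 + 69.183 + 0.41687) = 1/70.600 = 0.01416
[CO3²⁻] = α₂ × DIC = 0.01416 × 2.31 = 0.03272 mmol/L
Ksp = 10^(−8.22) = 6.026×10^-9
Ω = [Ca²⁺][CO3²⁻]/Ksp = (1.63×10^-3)(3.272×10^-5) / 6.026×10^-9 = 8.85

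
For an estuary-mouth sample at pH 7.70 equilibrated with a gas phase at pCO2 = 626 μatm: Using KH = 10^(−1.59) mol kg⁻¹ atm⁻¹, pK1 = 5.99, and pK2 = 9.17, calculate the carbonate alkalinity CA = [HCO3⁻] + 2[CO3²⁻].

[CO2*] = KH · pCO2 = 10^(−1.59) × 626×10^-6 = 1.609×10^-5 mol/kg
α₀ = 1/(1 + K1/[H⁺] + K1K2/[H⁺]²) = 1/(1 + 10^+1.71 + 10^+0.24) = 0.01851
DIC = [CO2*]/α₀ = 1.609×10^-5 / 0.01851 = 0.8693 mmol/kg
CA = (α₁ + 2α₂)·DIC = (0.9493 + 2×0.03217) × 0.8693 = 0.881 mmol/kg

CA = 0.881 mmol/kg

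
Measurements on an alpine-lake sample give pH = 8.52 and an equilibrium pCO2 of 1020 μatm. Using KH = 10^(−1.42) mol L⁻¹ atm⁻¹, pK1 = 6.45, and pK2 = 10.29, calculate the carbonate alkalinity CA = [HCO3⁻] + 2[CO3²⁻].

[CO2*] = KH · pCO2 = 10^(−1.42) × 1020×10^-6 = 3.878×10^-5 mol/L
α₀ = 1/(1 + K1/[H⁺] + K1K2/[H⁺]²) = 1/(1 + 10^+2.07 + 10^+0.30) = 0.008300
DIC = [CO2*]/α₀ = 3.878×10^-5 / 0.008300 = 4.672 mmol/L
CA = (α₁ + 2α₂)·DIC = (0.9751 + 2×0.01656) × 4.672 = 4.71 mmol/L

CA = 4.71 mmol/L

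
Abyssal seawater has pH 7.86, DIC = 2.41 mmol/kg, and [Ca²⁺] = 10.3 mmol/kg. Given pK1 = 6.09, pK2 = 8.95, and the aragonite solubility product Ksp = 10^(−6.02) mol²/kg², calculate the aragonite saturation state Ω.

Ω = 1.92

α₂ = 1 / (1 + [H⁺]/K2 + [H⁺]²/(K1K2)) = 1 / (1 + 10^+1.09 + 10^-0.68)
   = 1 / (1 + 12.303 + 0.20893) = 1/13.512 = 0.07401
[CO3²⁻] = α₂ × DIC = 0.07401 × 2.41 = 0.1784 mmol/kg
Ksp = 10^(−6.02) = 9.550×10^-7
Ω = [Ca²⁺][CO3²⁻]/Ksp = (10.3×10^-3)(1.784×10^-4) / 9.550×10^-7 = 1.92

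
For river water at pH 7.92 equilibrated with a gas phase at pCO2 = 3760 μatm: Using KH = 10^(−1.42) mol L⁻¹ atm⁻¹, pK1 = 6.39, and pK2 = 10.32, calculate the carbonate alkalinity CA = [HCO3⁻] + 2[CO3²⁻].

CA = 4.88 mmol/L

[CO2*] = KH · pCO2 = 10^(−1.42) × 3760×10^-6 = 1.430×10^-4 mol/L
α₀ = 1/(1 + K1/[H⁺] + K1K2/[H⁺]²) = 1/(1 + 10^+1.53 + 10^-0.87) = 0.02856
DIC = [CO2*]/α₀ = 1.430×10^-4 / 0.02856 = 5.006 mmol/L
CA = (α₁ + 2α₂)·DIC = (0.9676 + 2×0.003852) × 5.006 = 4.88 mmol/L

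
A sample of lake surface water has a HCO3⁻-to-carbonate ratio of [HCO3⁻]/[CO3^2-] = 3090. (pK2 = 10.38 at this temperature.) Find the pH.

pH = 6.89

From K2 = [H⁺][CO3^2-]/[HCO3⁻]:  pH = pK2 − log₁₀([HCO3⁻]/[CO3^2-])
log₁₀(3090) = +3.490
pH = 10.38 − (+3.490) = 6.89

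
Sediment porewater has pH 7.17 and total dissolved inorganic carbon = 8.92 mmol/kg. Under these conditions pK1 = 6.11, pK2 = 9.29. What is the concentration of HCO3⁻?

[HCO3⁻] = 8.15 mmol/kg

α₁ = 1 / (1 + [H⁺]/K1 + K2/[H⁺]) = 1 / (1 + 10^-1.06 + 10^-2.12)
   = 1 / (1 + 0.087096 + 0.0075858) = 1/1.0947 = 0.9135
[HCO3⁻] = α₁ × DIC = 0.9135 × 8.92 = 8.15 mmol/kg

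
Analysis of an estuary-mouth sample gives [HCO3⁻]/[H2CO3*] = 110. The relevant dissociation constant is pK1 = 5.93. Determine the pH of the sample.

pH = 7.97

From K1 = [H⁺][HCO3⁻]/[H2CO3*]:  pH = pK1 + log₁₀([HCO3⁻]/[H2CO3*])
log₁₀(110) = +2.041
pH = 5.93 + (+2.041) = 7.97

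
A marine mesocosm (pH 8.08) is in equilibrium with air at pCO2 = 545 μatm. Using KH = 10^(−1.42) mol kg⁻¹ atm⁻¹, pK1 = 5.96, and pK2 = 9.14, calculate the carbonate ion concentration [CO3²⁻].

[CO3²⁻] = 0.238 mmol/kg

[CO2*] = KH · pCO2 = 10^(−1.42) × 545×10^-6 = 2.072×10^-5 mol/kg
α₀ = 1/(1 + K1/[H⁺] + K1K2/[H⁺]²) = 1/(1 + 10^+2.12 + 10^+1.06) = 0.006930
DIC = [CO2*]/α₀ = 2.072×10^-5 / 0.006930 = 2.990 mmol/kg
[CO3²⁻] = α₂·DIC; α₂ = 0.07956, so [CO3²⁻] = 0.07956 × 2.990 = 0.238 mmol/kg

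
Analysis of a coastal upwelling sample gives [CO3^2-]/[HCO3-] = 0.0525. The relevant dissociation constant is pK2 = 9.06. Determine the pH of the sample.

pH = 7.78

From K2 = [H⁺][CO3^2-]/[HCO3-]:  pH = pK2 + log₁₀([CO3^2-]/[HCO3-])
log₁₀(0.0525) = -1.280
pH = 9.06 + (-1.280) = 7.78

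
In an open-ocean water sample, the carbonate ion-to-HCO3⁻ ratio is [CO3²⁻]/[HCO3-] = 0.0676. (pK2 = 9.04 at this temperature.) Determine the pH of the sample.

From K2 = [H⁺][CO3²⁻]/[HCO3-]:  pH = pK2 + log₁₀([CO3²⁻]/[HCO3-])
log₁₀(0.0676) = -1.170
pH = 9.04 + (-1.170) = 7.87

pH = 7.87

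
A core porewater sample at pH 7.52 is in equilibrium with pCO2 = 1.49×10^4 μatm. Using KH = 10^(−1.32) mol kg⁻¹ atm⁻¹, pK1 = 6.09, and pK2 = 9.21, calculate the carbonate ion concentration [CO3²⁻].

[CO2*] = KH · pCO2 = 10^(−1.32) × 1.49×10^4×10^-6 = 7.132×10^-4 mol/kg
α₀ = 1/(1 + K1/[H⁺] + K1K2/[H⁺]²) = 1/(1 + 10^+1.43 + 10^-0.26) = 0.03513
DIC = [CO2*]/α₀ = 7.132×10^-4 / 0.03513 = 20.30 mmol/kg
[CO3²⁻] = α₂·DIC; α₂ = 0.01931, so [CO3²⁻] = 0.01931 × 20.30 = 0.392 mmol/kg

[CO3²⁻] = 0.392 mmol/kg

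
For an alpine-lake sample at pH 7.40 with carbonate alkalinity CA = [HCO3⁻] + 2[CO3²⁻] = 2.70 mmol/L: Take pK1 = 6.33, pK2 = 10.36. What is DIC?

CA = [HCO3⁻] + 2[CO3²⁻] = (α₁ + 2α₂)·DIC
At pH 7.40: [H⁺]/K1 = 10^-1.07 = 0.085114, K2/[H⁺] = 10^-2.96 = 0.0010965
α₁ = 1/(1 + 0.085114 + 0.0010965) = 1/1.0862 = 0.9206; α₂ = α₁·K2/[H⁺] = 0.001009
α₁ + 2α₂ = 0.9227
DIC = CA / (α₁ + 2α₂) = 2.70 / 0.9227 = 2.93 mmol/L

DIC = 2.93 mmol/L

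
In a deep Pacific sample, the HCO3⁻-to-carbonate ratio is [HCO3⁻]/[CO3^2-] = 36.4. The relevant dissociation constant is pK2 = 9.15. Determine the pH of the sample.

pH = 7.59

From K2 = [H⁺][CO3^2-]/[HCO3⁻]:  pH = pK2 − log₁₀([HCO3⁻]/[CO3^2-])
log₁₀(36.4) = +1.561
pH = 9.15 − (+1.561) = 7.59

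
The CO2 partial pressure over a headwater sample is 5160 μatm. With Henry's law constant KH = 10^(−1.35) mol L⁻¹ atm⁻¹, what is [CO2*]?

[CO2*] = 230 μmol/L

KH = 10^(−1.35) = 4.467×10^-2 mol L⁻¹ atm⁻¹
[CO2*] = KH · pCO2 = 4.467×10^-2 × 5160×10^-6 atm = 2.30×10^-4 mol/L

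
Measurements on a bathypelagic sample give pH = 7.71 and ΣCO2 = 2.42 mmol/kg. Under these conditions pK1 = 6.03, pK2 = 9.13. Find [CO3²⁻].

α₂ = 1 / (1 + [H⁺]/K2 + [H⁺]²/(K1K2)) = 1 / (1 + 10^+1.42 + 10^-0.26)
   = 1 / (1 + 26.303 + 0.54954) = 1/27.852 = 0.03590
[CO3²⁻] = α₂ × DIC = 0.03590 × 2.42 = 0.0869 mmol/kg

[CO3²⁻] = 0.0869 mmol/kg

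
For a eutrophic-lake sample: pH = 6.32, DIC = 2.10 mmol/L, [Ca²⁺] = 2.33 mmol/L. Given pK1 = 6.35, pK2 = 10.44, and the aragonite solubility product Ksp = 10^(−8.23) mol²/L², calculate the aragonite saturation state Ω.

α₂ = 1 / (1 + [H⁺]/K2 + [H⁺]²/(K1K2)) = 1 / (1 + 10^+4.12 + 10^+4.15)
   = 1 / (1 + 1.3183×10^4 + 1.4125×10^4) = 1/2.7309×10^4 = 3.662×10^-5
[CO3²⁻] = α₂ × DIC = 3.662×10^-5 × 2.10 = 7.690×10^-5 mmol/L = 0.07690 μmol/L
Ksp = 10^(−8.23) = 5.888×10^-9
Ω = [Ca²⁺][CO3²⁻]/Ksp = (2.33×10^-3)(7.690×10^-8) / 5.888×10^-9 = 0.0304

Ω = 0.0304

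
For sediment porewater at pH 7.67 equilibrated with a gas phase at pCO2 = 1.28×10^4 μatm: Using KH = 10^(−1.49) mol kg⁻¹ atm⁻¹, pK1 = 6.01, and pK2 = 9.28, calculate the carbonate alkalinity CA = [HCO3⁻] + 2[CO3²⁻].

[CO2*] = KH · pCO2 = 10^(−1.49) × 1.28×10^4×10^-6 = 4.142×10^-4 mol/kg
α₀ = 1/(1 + K1/[H⁺] + K1K2/[H⁺]²) = 1/(1 + 10^+1.66 + 10^+0.05) = 0.02091
DIC = [CO2*]/α₀ = 4.142×10^-4 / 0.02091 = 19.81 mmol/kg
CA = (α₁ + 2α₂)·DIC = (0.9556 + 2×0.02346) × 19.81 = 19.9 mmol/kg

CA = 19.9 mmol/kg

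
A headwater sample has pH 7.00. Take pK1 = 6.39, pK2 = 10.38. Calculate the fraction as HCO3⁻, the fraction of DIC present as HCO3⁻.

α₁ = 0.803

α₁ = 1 / (1 + [H⁺]/K1 + K2/[H⁺]) = 1 / (1 + 10^-0.61 + 10^-3.38)
   = 1 / (1 + 0.24547 + 0.00041687) = 1/1.2459 = 0.8026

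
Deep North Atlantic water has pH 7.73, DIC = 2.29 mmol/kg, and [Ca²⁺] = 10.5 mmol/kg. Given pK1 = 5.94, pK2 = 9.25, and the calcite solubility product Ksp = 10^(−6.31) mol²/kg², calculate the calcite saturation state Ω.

α₂ = 1 / (1 + [H⁺]/K2 + [H⁺]²/(K1K2)) = 1 / (1 + 10^+1.52 + 10^-0.27)
   = 1 / (1 + 33.113 + 0.53703) = 1/34.650 = 0.02886
[CO3²⁻] = α₂ × DIC = 0.02886 × 2.29 = 0.06609 mmol/kg
Ksp = 10^(−6.31) = 4.898×10^-7
Ω = [Ca²⁺][CO3²⁻]/Ksp = (10.5×10^-3)(6.609×10^-5) / 4.898×10^-7 = 1.42

Ω = 1.42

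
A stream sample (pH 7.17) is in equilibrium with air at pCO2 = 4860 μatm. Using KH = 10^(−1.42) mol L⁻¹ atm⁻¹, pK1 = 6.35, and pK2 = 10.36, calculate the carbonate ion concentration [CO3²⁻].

[CO2*] = KH · pCO2 = 10^(−1.42) × 4860×10^-6 = 1.848×10^-4 mol/L
α₀ = 1/(1 + K1/[H⁺] + K1K2/[H⁺]²) = 1/(1 + 10^+0.82 + 10^-2.37) = 0.1314
DIC = [CO2*]/α₀ = 1.848×10^-4 / 0.1314 = 1.406 mmol/L
[CO3²⁻] = α₂·DIC; α₂ = 0.0005605, so [CO3²⁻] = 0.0005605 × 1.406 = 0.000788 mmol/L = 0.788 μmol/L

[CO3²⁻] = 0.788 μmol/L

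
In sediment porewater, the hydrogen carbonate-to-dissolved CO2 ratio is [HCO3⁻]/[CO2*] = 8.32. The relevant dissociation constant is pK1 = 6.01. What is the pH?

From K1 = [H⁺][HCO3⁻]/[CO2*]:  pH = pK1 + log₁₀([HCO3⁻]/[CO2*])
log₁₀(8.32) = +0.920
pH = 6.01 + (+0.920) = 6.93

pH = 6.93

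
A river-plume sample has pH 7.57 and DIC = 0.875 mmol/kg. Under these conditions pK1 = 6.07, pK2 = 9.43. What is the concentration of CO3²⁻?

[CO3²⁻] = 11.6 μmol/kg

α₂ = 1 / (1 + [H⁺]/K2 + [H⁺]²/(K1K2)) = 1 / (1 + 10^+1.86 + 10^+0.36)
   = 1 / (1 + 72.444 + 2.2909) = 1/75.734 = 0.01320
[CO3²⁻] = α₂ × DIC = 0.01320 × 0.875 = 0.0116 mmol/kg = 11.6 μmol/kg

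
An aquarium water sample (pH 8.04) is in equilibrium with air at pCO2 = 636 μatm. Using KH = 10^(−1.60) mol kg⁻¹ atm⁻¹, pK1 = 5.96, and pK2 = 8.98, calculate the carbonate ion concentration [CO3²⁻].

[CO2*] = KH · pCO2 = 10^(−1.60) × 636×10^-6 = 1.598×10^-5 mol/kg
α₀ = 1/(1 + K1/[H⁺] + K1K2/[H⁺]²) = 1/(1 + 10^+2.08 + 10^+1.14) = 0.007406
DIC = [CO2*]/α₀ = 1.598×10^-5 / 0.007406 = 2.157 mmol/kg
[CO3²⁻] = α₂·DIC; α₂ = 0.1022, so [CO3²⁻] = 0.1022 × 2.157 = 0.221 mmol/kg

[CO3²⁻] = 0.221 mmol/kg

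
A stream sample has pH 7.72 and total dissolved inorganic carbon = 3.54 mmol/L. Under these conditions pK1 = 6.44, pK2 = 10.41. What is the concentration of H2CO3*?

α₀ = 1 / (1 + K1/[H⁺] + K1K2/[H⁺]²) = 1 / (1 + 10^+1.28 + 10^-1.41)
   = 1 / (1 + 19.055 + 0.038905) = 1/20.094 = 0.04977
[CO2*] = α₀ × DIC = 0.04977 × 3.54 = 0.176 mmol/L

[CO2*] = 0.176 mmol/L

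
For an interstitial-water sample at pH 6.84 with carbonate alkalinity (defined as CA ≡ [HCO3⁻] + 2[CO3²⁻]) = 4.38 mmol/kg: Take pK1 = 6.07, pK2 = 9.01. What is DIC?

DIC = 5.08 mmol/kg

CA = [HCO3⁻] + 2[CO3²⁻] = (α₁ + 2α₂)·DIC
At pH 6.84: [H⁺]/K1 = 10^-0.77 = 0.16982, K2/[H⁺] = 10^-2.17 = 0.0067608
α₁ = 1/(1 + 0.16982 + 0.0067608) = 1/1.1766 = 0.8499; α₂ = α₁·K2/[H⁺] = 0.005746
α₁ + 2α₂ = 0.8614
DIC = CA / (α₁ + 2α₂) = 4.38 / 0.8614 = 5.08 mmol/kg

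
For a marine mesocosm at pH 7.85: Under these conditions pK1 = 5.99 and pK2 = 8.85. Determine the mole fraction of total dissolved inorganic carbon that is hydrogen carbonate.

α₁ = 0.898

α₁ = 1 / (1 + [H⁺]/K1 + K2/[H⁺]) = 1 / (1 + 10^-1.86 + 10^-1.00)
   = 1 / (1 + 0.013804 + 0.10000) = 1/1.1138 = 0.8978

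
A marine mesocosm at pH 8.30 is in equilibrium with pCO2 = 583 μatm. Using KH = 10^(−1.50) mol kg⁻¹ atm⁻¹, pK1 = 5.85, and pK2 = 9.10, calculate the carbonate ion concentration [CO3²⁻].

[CO3²⁻] = 0.824 mmol/kg

[CO2*] = KH · pCO2 = 10^(−1.50) × 583×10^-6 = 1.844×10^-5 mol/kg
α₀ = 1/(1 + K1/[H⁺] + K1K2/[H⁺]²) = 1/(1 + 10^+2.45 + 10^+1.65) = 0.003053
DIC = [CO2*]/α₀ = 1.844×10^-5 / 0.003053 = 6.038 mmol/kg
[CO3²⁻] = α₂·DIC; α₂ = 0.1364, so [CO3²⁻] = 0.1364 × 6.038 = 0.824 mmol/kg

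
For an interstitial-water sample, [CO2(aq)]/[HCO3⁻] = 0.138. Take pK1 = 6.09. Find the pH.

From K1 = [H⁺][HCO3⁻]/[CO2(aq)]:  pH = pK1 − log₁₀([CO2(aq)]/[HCO3⁻])
log₁₀(0.138) = -0.860
pH = 6.09 − (-0.860) = 6.95

pH = 6.95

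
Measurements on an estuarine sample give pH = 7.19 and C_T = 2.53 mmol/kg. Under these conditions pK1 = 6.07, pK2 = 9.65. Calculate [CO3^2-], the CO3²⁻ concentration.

[CO3²⁻] = 8.13 μmol/kg

α₂ = 1 / (1 + [H⁺]/K2 + [H⁺]²/(K1K2)) = 1 / (1 + 10^+2.46 + 10^+1.34)
   = 1 / (1 + 288.40 + 21.878) = 1/311.28 = 0.003213
[CO3²⁻] = α₂ × DIC = 0.003213 × 2.53 = 0.00813 mmol/kg = 8.13 μmol/kg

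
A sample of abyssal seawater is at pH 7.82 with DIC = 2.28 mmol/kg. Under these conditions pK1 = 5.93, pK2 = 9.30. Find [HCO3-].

α₁ = 1 / (1 + [H⁺]/K1 + K2/[H⁺]) = 1 / (1 + 10^-1.89 + 10^-1.48)
   = 1 / (1 + 0.012882 + 0.033113) = 1/1.0460 = 0.9560
[HCO3⁻] = α₁ × DIC = 0.9560 × 2.28 = 2.18 mmol/kg

[HCO3⁻] = 2.18 mmol/kg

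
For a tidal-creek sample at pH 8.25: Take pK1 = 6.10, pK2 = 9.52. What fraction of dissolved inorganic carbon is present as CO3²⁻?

α₂ = 0.0506

α₂ = 1 / (1 + [H⁺]/K2 + [H⁺]²/(K1K2)) = 1 / (1 + 10^+1.27 + 10^-0.88)
   = 1 / (1 + 18.621 + 0.13183) = 1/19.753 = 0.05063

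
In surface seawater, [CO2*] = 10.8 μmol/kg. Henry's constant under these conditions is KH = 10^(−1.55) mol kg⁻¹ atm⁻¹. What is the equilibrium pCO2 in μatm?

pCO2 = 383 μatm

KH = 10^(−1.55) = 2.818×10^-2 mol kg⁻¹ atm⁻¹
pCO2 = [CO2*]/KH = 10.8×10^-6 / 2.818×10^-2 = 3.83×10^-4 atm = 383 μatm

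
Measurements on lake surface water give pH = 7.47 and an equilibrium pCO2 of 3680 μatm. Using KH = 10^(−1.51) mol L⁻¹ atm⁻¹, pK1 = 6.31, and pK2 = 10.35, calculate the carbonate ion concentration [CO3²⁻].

[CO2*] = KH · pCO2 = 10^(−1.51) × 3680×10^-6 = 1.137×10^-4 mol/L
α₀ = 1/(1 + K1/[H⁺] + K1K2/[H⁺]²) = 1/(1 + 10^+1.16 + 10^-1.72) = 0.06463
DIC = [CO2*]/α₀ = 1.137×10^-4 / 0.06463 = 1.760 mmol/L
[CO3²⁻] = α₂·DIC; α₂ = 0.001231, so [CO3²⁻] = 0.001231 × 1.760 = 0.00217 mmol/L = 2.17 μmol/L

[CO3²⁻] = 2.17 μmol/L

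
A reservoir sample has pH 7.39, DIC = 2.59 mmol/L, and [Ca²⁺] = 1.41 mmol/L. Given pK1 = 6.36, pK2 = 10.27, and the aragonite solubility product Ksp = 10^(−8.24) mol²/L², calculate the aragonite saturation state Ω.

Ω = 0.764

α₂ = 1 / (1 + [H⁺]/K2 + [H⁺]²/(K1K2)) = 1 / (1 + 10^+2.88 + 10^+1.85)
   = 1 / (1 + 758.58 + 70.795) = 1/830.37 = 0.001204
[CO3²⁻] = α₂ × DIC = 0.001204 × 2.59 = 0.003119 mmol/L = 3.119 μmol/L
Ksp = 10^(−8.24) = 5.754×10^-9
Ω = [Ca²⁺][CO3²⁻]/Ksp = (1.41×10^-3)(3.119×10^-6) / 5.754×10^-9 = 0.764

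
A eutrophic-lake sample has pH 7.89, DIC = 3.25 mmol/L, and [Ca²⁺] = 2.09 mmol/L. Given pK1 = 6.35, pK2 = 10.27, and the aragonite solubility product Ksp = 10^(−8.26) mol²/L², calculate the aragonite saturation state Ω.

Ω = 4.99

α₂ = 1 / (1 + [H⁺]/K2 + [H⁺]²/(K1K2)) = 1 / (1 + 10^+2.38 + 10^+0.84)
   = 1 / (1 + 239.88 + 6.9183) = 1/247.80 = 0.004035
[CO3²⁻] = α₂ × DIC = 0.004035 × 3.25 = 0.01312 mmol/L = 13.12 μmol/L
Ksp = 10^(−8.26) = 5.495×10^-9
Ω = [Ca²⁺][CO3²⁻]/Ksp = (2.09×10^-3)(1.312×10^-5) / 5.495×10^-9 = 4.99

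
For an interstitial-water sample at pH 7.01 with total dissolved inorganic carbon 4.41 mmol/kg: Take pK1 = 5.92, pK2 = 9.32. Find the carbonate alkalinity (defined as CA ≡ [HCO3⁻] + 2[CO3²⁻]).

CA = 4.10 mmol/kg

CA = [HCO3⁻] + 2[CO3²⁻] = (α₁ + 2α₂)·DIC
At pH 7.01: [H⁺]/K1 = 10^-1.09 = 0.081283, K2/[H⁺] = 10^-2.31 = 0.0048978
α₁ = 1/(1 + 0.081283 + 0.0048978) = 1/1.0862 = 0.9207; α₂ = α₁·K2/[H⁺] = 0.004509
α₁ + 2α₂ = 0.9297
CA = 0.9297 × 4.41 = 4.10 mmol/kg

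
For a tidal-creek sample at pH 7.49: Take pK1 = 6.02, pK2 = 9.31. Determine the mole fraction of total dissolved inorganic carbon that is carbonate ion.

α₂ = 0.0144

α₂ = 1 / (1 + [H⁺]/K2 + [H⁺]²/(K1K2)) = 1 / (1 + 10^+1.82 + 10^+0.35)
   = 1 / (1 + 66.069 + 2.2387) = 1/69.308 = 0.01443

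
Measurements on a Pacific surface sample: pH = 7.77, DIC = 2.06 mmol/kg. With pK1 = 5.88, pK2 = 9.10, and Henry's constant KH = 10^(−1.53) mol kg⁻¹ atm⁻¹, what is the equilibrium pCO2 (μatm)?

pCO2 = 849 μatm

α₀ = 1 / (1 + K1/[H⁺] + K1K2/[H⁺]²) = 1 / (1 + 10^+1.89 + 10^+0.56)
   = 1 / (1 + 77.625 + 3.6308) = 1/82.255 = 0.01216
[CO2*] = α₀ × DIC = 0.01216 × 2.06 = 0.02504 mmol/kg
pCO2 = [CO2*]/KH = 2.504×10^-5 / 2.951×10^-2 = 849 μatm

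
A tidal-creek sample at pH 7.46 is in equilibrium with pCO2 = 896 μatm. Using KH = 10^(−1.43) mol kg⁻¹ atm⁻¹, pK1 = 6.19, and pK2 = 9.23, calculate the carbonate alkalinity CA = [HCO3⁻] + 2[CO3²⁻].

CA = 0.641 mmol/kg

[CO2*] = KH · pCO2 = 10^(−1.43) × 896×10^-6 = 3.329×10^-5 mol/kg
α₀ = 1/(1 + K1/[H⁺] + K1K2/[H⁺]²) = 1/(1 + 10^+1.27 + 10^-0.50) = 0.05016
DIC = [CO2*]/α₀ = 3.329×10^-5 / 0.05016 = 0.6637 mmol/kg
CA = (α₁ + 2α₂)·DIC = (0.9340 + 2×0.01586) × 0.6637 = 0.641 mmol/kg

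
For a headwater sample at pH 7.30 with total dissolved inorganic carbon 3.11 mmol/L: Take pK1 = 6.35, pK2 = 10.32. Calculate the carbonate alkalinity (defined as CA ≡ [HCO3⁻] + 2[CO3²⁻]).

CA = [HCO3⁻] + 2[CO3²⁻] = (α₁ + 2α₂)·DIC
At pH 7.30: [H⁺]/K1 = 10^-0.95 = 0.11220, K2/[H⁺] = 10^-3.02 = 0.00095499
α₁ = 1/(1 + 0.11220 + 0.00095499) = 1/1.1132 = 0.8983; α₂ = α₁·K2/[H⁺] = 0.0008579
α₁ + 2α₂ = 0.9001
CA = 0.9001 × 3.11 = 2.80 mmol/L

CA = 2.80 mmol/L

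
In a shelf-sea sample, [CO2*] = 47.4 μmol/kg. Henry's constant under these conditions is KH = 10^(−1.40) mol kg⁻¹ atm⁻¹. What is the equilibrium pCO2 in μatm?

pCO2 = 1190 μatm

KH = 10^(−1.40) = 3.981×10^-2 mol kg⁻¹ atm⁻¹
pCO2 = [CO2*]/KH = 47.4×10^-6 / 3.981×10^-2 = 1.19×10^-3 atm = 1190 μatm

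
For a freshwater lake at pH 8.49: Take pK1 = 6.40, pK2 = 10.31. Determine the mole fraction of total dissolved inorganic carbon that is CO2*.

α₀ = 0.00794

α₀ = 1 / (1 + K1/[H⁺] + K1K2/[H⁺]²) = 1 / (1 + 10^+2.09 + 10^+0.27)
   = 1 / (1 + 123.03 + 1.8621) = 1/125.89 = 0.007944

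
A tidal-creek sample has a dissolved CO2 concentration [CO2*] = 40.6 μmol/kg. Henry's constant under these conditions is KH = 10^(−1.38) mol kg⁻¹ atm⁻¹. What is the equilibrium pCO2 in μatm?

pCO2 = 974 μatm

KH = 10^(−1.38) = 4.169×10^-2 mol kg⁻¹ atm⁻¹
pCO2 = [CO2*]/KH = 40.6×10^-6 / 4.169×10^-2 = 9.74×10^-4 atm = 974 μatm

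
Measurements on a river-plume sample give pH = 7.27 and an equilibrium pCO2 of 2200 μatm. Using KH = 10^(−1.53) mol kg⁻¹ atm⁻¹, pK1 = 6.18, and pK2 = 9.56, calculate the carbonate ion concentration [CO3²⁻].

[CO3²⁻] = 4.10 μmol/kg

[CO2*] = KH · pCO2 = 10^(−1.53) × 2200×10^-6 = 6.493×10^-5 mol/kg
α₀ = 1/(1 + K1/[H⁺] + K1K2/[H⁺]²) = 1/(1 + 10^+1.09 + 10^-1.20) = 0.07482
DIC = [CO2*]/α₀ = 6.493×10^-5 / 0.07482 = 0.8678 mmol/kg
[CO3²⁻] = α₂·DIC; α₂ = 0.004721, so [CO3²⁻] = 0.004721 × 0.8678 = 0.00410 mmol/kg = 4.10 μmol/kg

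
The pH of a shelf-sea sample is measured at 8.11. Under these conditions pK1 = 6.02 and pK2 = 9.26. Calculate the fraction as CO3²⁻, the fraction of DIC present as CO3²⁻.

α₂ = 0.0656

α₂ = 1 / (1 + [H⁺]/K2 + [H⁺]²/(K1K2)) = 1 / (1 + 10^+1.15 + 10^-0.94)
   = 1 / (1 + 14.125 + 0.11482) = 1/15.240 = 0.06562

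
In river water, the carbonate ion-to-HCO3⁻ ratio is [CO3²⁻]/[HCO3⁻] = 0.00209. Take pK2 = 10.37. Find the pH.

From K2 = [H⁺][CO3²⁻]/[HCO3⁻]:  pH = pK2 + log₁₀([CO3²⁻]/[HCO3⁻])
log₁₀(0.00209) = -2.680
pH = 10.37 + (-2.680) = 7.69

pH = 7.69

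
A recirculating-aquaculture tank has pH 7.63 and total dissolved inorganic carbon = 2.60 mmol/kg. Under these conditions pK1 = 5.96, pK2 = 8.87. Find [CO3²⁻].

α₂ = 1 / (1 + [H⁺]/K2 + [H⁺]²/(K1K2)) = 1 / (1 + 10^+1.24 + 10^-0.43)
   = 1 / (1 + 17.378 + 0.37154) = 1/18.750 = 0.05333
[CO3²⁻] = α₂ × DIC = 0.05333 × 2.60 = 0.139 mmol/kg

[CO3²⁻] = 0.139 mmol/kg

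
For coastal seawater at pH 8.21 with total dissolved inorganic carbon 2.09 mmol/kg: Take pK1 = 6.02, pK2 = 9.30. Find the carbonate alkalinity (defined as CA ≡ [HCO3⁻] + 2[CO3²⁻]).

CA = 2.23 mmol/kg

CA = [HCO3⁻] + 2[CO3²⁻] = (α₁ + 2α₂)·DIC
At pH 8.21: [H⁺]/K1 = 10^-2.19 = 0.0064565, K2/[H⁺] = 10^-1.09 = 0.081283
α₁ = 1/(1 + 0.0064565 + 0.081283) = 1/1.0877 = 0.9193; α₂ = α₁·K2/[H⁺] = 0.07473
α₁ + 2α₂ = 1.0688
CA = 1.0688 × 2.09 = 2.23 mmol/kg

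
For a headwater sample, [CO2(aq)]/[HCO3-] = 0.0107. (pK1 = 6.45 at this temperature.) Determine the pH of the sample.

pH = 8.42

From K1 = [H⁺][HCO3-]/[CO2(aq)]:  pH = pK1 − log₁₀([CO2(aq)]/[HCO3-])
log₁₀(0.0107) = -1.971
pH = 6.45 − (-1.971) = 8.42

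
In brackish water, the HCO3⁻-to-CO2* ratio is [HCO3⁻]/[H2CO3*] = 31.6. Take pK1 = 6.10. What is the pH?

From K1 = [H⁺][HCO3⁻]/[H2CO3*]:  pH = pK1 + log₁₀([HCO3⁻]/[H2CO3*])
log₁₀(31.6) = +1.500
pH = 6.10 + (+1.500) = 7.60

pH = 7.60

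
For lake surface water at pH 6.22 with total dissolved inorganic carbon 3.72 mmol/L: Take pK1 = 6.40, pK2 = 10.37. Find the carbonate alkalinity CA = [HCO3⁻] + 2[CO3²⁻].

CA = 1.48 mmol/L

CA = [HCO3⁻] + 2[CO3²⁻] = (α₁ + 2α₂)·DIC
At pH 6.22: [H⁺]/K1 = 10^0.18 = 1.5136, K2/[H⁺] = 10^-4.15 = 7.0795×10^-5
α₁ = 1/(1 + 1.5136 + 7.0795×10^-5) = 1/2.5136 = 0.3978; α₂ = α₁·K2/[H⁺] = 2.816×10^-5
α₁ + 2α₂ = 0.3979
CA = 0.3979 × 3.72 = 1.48 mmol/L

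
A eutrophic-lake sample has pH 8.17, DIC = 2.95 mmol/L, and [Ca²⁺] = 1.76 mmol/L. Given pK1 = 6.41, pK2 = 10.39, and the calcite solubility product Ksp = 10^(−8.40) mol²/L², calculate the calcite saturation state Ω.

Ω = 7.68

α₂ = 1 / (1 + [H⁺]/K2 + [H⁺]²/(K1K2)) = 1 / (1 + 10^+2.22 + 10^+0.46)
   = 1 / (1 + 165.96 + 2.8840) = 1/169.84 = 0.005888
[CO3²⁻] = α₂ × DIC = 0.005888 × 2.95 = 0.01737 mmol/L = 17.37 μmol/L
Ksp = 10^(−8.40) = 3.981×10^-9
Ω = [Ca²⁺][CO3²⁻]/Ksp = (1.76×10^-3)(1.737×10^-5) / 3.981×10^-9 = 7.68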